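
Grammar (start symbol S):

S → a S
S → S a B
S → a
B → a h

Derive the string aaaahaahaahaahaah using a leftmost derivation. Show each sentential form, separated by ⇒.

S⇒SaB⇒SaBaB⇒SaBaBaB⇒SaBaBaBaB⇒aSaBaBaBaB⇒aSaBaBaBaBaB⇒aaaBaBaBaBaB⇒aaaahaBaBaBaB⇒aaaahaahaBaBaB⇒aaaahaahaahaBaB⇒aaaahaahaahaahaB⇒aaaahaahaahaahaah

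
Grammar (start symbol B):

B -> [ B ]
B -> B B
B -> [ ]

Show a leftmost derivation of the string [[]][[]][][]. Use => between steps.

B => BB   [B -> B B]
BB => BBB   [B -> B B]
BBB => BBBB   [B -> B B]
BBBB => [B]BBB   [B -> [ B ]]
[B]BBB => [[]]BBB   [B -> [ ]]
[[]]BBB => [[]][B]BB   [B -> [ B ]]
[[]][B]BB => [[]][[]]BB   [B -> [ ]]
[[]][[]]BB => [[]][[]][]B   [B -> [ ]]
[[]][[]][]B => [[]][[]][][]   [B -> [ ]]

B => BB => BBB => BBBB => [B]BBB => [[]]BBB => [[]][B]BB => [[]][[]]BB => [[]][[]][]B => [[]][[]][][]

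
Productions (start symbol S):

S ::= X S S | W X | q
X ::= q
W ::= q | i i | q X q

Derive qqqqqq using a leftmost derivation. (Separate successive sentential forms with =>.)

S=>XSS=>qSS=>qWXS=>qqXqXS=>qqqqXS=>qqqqqS=>qqqqqq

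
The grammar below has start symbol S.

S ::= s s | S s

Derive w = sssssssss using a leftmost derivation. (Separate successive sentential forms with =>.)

S => Ss => Sss => Ssss => Sssss => Ssssss => Sssssss => Ssssssss => sssssssss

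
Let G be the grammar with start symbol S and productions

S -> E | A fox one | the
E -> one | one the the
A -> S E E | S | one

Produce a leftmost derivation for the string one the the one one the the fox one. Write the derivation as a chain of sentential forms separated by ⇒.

S ⇒ A fox one   [S -> A fox one]
A fox one ⇒ S E E fox one   [A -> S E E]
S E E fox one ⇒ E E E fox one   [S -> E]
E E E fox one ⇒ one the the E E fox one   [E -> one the the]
one the the E E fox one ⇒ one the the one E fox one   [E -> one]
one the the one E fox one ⇒ one the the one one the the fox one   [E -> one the the]

S ⇒ A fox one ⇒ S E E fox one ⇒ E E E fox one ⇒ one the the E E fox one ⇒ one the the one E fox one ⇒ one the the one one the the fox one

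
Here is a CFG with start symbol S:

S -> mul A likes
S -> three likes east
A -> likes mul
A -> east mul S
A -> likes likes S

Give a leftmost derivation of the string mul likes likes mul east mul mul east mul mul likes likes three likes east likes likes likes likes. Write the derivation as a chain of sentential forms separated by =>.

S => mul A likes => mul likes likes S likes => mul likes likes mul A likes likes => mul likes likes mul east mul S likes likes => mul likes likes mul east mul mul A likes likes likes => mul likes likes mul east mul mul east mul S likes likes likes => mul likes likes mul east mul mul east mul mul A likes likes likes likes => mul likes likes mul east mul mul east mul mul likes likes S likes likes likes likes => mul likes likes mul east mul mul east mul mul likes likes three likes east likes likes likes likes

S => mul A likes   [S -> mul A likes]
mul A likes => mul likes likes S likes   [A -> likes likes S]
mul likes likes S likes => mul likes likes mul A likes likes   [S -> mul A likes]
mul likes likes mul A likes likes => mul likes likes mul east mul S likes likes   [A -> east mul S]
mul likes likes mul east mul S likes likes => mul likes likes mul east mul mul A likes likes likes   [S -> mul A likes]
mul likes likes mul east mul mul A likes likes likes => mul likes likes mul east mul mul east mul S likes likes likes   [A -> east mul S]
mul likes likes mul east mul mul east mul S likes likes likes => mul likes likes mul east mul mul east mul mul A likes likes likes likes   [S -> mul A likes]
mul likes likes mul east mul mul east mul mul A likes likes likes likes => mul likes likes mul east mul mul east mul mul likes likes S likes likes likes likes   [A -> likes likes S]
mul likes likes mul east mul mul east mul mul likes likes S likes likes likes likes => mul likes likes mul east mul mul east mul mul likes likes three likes east likes likes likes likes   [S -> three likes east]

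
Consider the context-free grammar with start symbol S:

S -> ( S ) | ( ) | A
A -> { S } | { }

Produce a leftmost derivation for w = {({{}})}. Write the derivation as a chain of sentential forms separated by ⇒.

S ⇒ A ⇒ {S} ⇒ {(S)} ⇒ {(A)} ⇒ {({S})} ⇒ {({A})} ⇒ {({{}})}

S ⇒ A   [S -> A]
A ⇒ {S}   [A -> { S }]
{S} ⇒ {(S)}   [S -> ( S )]
{(S)} ⇒ {(A)}   [S -> A]
{(A)} ⇒ {({S})}   [A -> { S }]
{({S})} ⇒ {({A})}   [S -> A]
{({A})} ⇒ {({{}})}   [A -> { }]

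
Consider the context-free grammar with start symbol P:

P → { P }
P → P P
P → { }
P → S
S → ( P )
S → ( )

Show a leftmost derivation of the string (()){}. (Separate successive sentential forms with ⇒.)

P ⇒ PP ⇒ SP ⇒ (P)P ⇒ (S)P ⇒ (())P ⇒ (()){}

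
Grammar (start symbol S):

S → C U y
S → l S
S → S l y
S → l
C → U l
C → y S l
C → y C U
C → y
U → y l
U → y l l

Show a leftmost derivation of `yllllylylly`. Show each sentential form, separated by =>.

S => CUy   [S → C U y]
CUy => ySlUy   [C → y S l]
ySlUy => ySlylUy   [S → S l y]
ySlylUy => ylSlylUy   [S → l S]
ylSlylUy => yllSlylUy   [S → l S]
yllSlylUy => yllllylUy   [S → l]
yllllylUy => yllllylylly   [U → y l l]

S => CUy => ySlUy => ySlylUy => ylSlylUy => yllSlylUy => yllllylUy => yllllylylly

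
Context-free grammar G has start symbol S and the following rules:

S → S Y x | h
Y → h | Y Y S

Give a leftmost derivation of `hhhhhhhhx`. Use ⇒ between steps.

S ⇒ SYx ⇒ hYx ⇒ hYYSx ⇒ hYYSYSx ⇒ hYYSYSYSx ⇒ hhYSYSYSx ⇒ hhhSYSYSx ⇒ hhhhYSYSx ⇒ hhhhhSYSx ⇒ hhhhhhYSx ⇒ hhhhhhhSx ⇒ hhhhhhhhx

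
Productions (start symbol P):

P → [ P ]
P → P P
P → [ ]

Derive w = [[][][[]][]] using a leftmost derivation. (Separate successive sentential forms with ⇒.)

P ⇒ [P]   [P → [ P ]]
[P] ⇒ [PP]   [P → P P]
[PP] ⇒ [[]P]   [P → [ ]]
[[]P] ⇒ [[]PP]   [P → P P]
[[]PP] ⇒ [[]PPP]   [P → P P]
[[]PPP] ⇒ [[][]PP]   [P → [ ]]
[[][]PP] ⇒ [[][][P]P]   [P → [ P ]]
[[][][P]P] ⇒ [[][][[]]P]   [P → [ ]]
[[][][[]]P] ⇒ [[][][[]][]]   [P → [ ]]

P⇒[P]⇒[PP]⇒[[]P]⇒[[]PP]⇒[[]PPP]⇒[[][]PP]⇒[[][][P]P]⇒[[][][[]]P]⇒[[][][[]][]]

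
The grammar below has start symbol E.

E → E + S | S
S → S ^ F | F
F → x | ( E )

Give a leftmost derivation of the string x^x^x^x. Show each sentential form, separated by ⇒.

E ⇒ S   [E → S]
S ⇒ S^F   [S → S ^ F]
S^F ⇒ S^F^F   [S → S ^ F]
S^F^F ⇒ S^F^F^F   [S → S ^ F]
S^F^F^F ⇒ F^F^F^F   [S → F]
F^F^F^F ⇒ x^F^F^F   [F → x]
x^F^F^F ⇒ x^x^F^F   [F → x]
x^x^F^F ⇒ x^x^x^F   [F → x]
x^x^x^F ⇒ x^x^x^x   [F → x]

E ⇒ S ⇒ S^F ⇒ S^F^F ⇒ S^F^F^F ⇒ F^F^F^F ⇒ x^F^F^F ⇒ x^x^F^F ⇒ x^x^x^F ⇒ x^x^x^x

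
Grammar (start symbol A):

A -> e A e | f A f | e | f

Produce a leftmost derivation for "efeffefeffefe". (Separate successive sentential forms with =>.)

A => eAe   [A -> e A e]
eAe => efAfe   [A -> f A f]
efAfe => efeAefe   [A -> e A e]
efeAefe => efefAfefe   [A -> f A f]
efefAfefe => efeffAffefe   [A -> f A f]
efeffAffefe => efeffeAeffefe   [A -> e A e]
efeffeAeffefe => efeffefeffefe   [A -> f]

A=>eAe=>efAfe=>efeAefe=>efefAfefe=>efeffAffefe=>efeffeAeffefe=>efeffefeffefe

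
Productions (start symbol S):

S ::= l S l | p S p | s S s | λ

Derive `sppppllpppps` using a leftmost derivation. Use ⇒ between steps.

S⇒sSs⇒spSps⇒sppSpps⇒spppSppps⇒sppppSpppps⇒spppplSlpppps⇒sppppllpppps

S ⇒ sSs   [S ::= s S s]
sSs ⇒ spSps   [S ::= p S p]
spSps ⇒ sppSpps   [S ::= p S p]
sppSpps ⇒ spppSppps   [S ::= p S p]
spppSppps ⇒ sppppSpppps   [S ::= p S p]
sppppSpppps ⇒ spppplSlpppps   [S ::= l S l]
spppplSlpppps ⇒ sppppllpppps   [S ::= λ]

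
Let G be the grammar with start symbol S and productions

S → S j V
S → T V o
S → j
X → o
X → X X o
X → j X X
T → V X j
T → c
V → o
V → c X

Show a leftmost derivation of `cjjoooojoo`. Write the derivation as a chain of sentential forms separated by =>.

S => TVo => VXjVo => cXXjVo => cjXXXjVo => cjjXXXXjVo => cjjoXXXjVo => cjjooXXjVo => cjjoooXjVo => cjjoooojVo => cjjoooojoo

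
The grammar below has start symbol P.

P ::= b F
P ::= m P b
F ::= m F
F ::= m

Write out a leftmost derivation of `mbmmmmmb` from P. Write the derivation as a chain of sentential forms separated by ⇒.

P ⇒ mPb ⇒ mbFb ⇒ mbmFb ⇒ mbmmFb ⇒ mbmmmFb ⇒ mbmmmmFb ⇒ mbmmmmmb

P ⇒ mPb   [P ::= m P b]
mPb ⇒ mbFb   [P ::= b F]
mbFb ⇒ mbmFb   [F ::= m F]
mbmFb ⇒ mbmmFb   [F ::= m F]
mbmmFb ⇒ mbmmmFb   [F ::= m F]
mbmmmFb ⇒ mbmmmmFb   [F ::= m F]
mbmmmmFb ⇒ mbmmmmmb   [F ::= m]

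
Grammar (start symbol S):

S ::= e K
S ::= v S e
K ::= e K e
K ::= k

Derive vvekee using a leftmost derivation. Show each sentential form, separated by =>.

S=>vSe=>vvSee=>vveKee=>vvekee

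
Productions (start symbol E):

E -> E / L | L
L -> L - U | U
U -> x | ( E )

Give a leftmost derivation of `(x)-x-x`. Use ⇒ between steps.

E ⇒ L   [E -> L]
L ⇒ L-U   [L -> L - U]
L-U ⇒ L-U-U   [L -> L - U]
L-U-U ⇒ U-U-U   [L -> U]
U-U-U ⇒ (E)-U-U   [U -> ( E )]
(E)-U-U ⇒ (L)-U-U   [E -> L]
(L)-U-U ⇒ (U)-U-U   [L -> U]
(U)-U-U ⇒ (x)-U-U   [U -> x]
(x)-U-U ⇒ (x)-x-U   [U -> x]
(x)-x-U ⇒ (x)-x-x   [U -> x]

E ⇒ L ⇒ L-U ⇒ L-U-U ⇒ U-U-U ⇒ (E)-U-U ⇒ (L)-U-U ⇒ (U)-U-U ⇒ (x)-U-U ⇒ (x)-x-U ⇒ (x)-x-x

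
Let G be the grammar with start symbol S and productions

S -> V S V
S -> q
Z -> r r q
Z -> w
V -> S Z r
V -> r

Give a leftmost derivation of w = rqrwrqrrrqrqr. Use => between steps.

S=>VSV=>SZrSV=>VSVZrSV=>SZrSVZrSV=>VSVZrSVZrSV=>rSVZrSVZrSV=>rqVZrSVZrSV=>rqrZrSVZrSV=>rqrwrSVZrSV=>rqrwrqVZrSV=>rqrwrqrZrSV=>rqrwrqrrrqrSV=>rqrwrqrrrqrqV=>rqrwrqrrrqrqr

S => VSV   [S -> V S V]
VSV => SZrSV   [V -> S Z r]
SZrSV => VSVZrSV   [S -> V S V]
VSVZrSV => SZrSVZrSV   [V -> S Z r]
SZrSVZrSV => VSVZrSVZrSV   [S -> V S V]
VSVZrSVZrSV => rSVZrSVZrSV   [V -> r]
rSVZrSVZrSV => rqVZrSVZrSV   [S -> q]
rqVZrSVZrSV => rqrZrSVZrSV   [V -> r]
rqrZrSVZrSV => rqrwrSVZrSV   [Z -> w]
rqrwrSVZrSV => rqrwrqVZrSV   [S -> q]
rqrwrqVZrSV => rqrwrqrZrSV   [V -> r]
rqrwrqrZrSV => rqrwrqrrrqrSV   [Z -> r r q]
rqrwrqrrrqrSV => rqrwrqrrrqrqV   [S -> q]
rqrwrqrrrqrqV => rqrwrqrrrqrqr   [V -> r]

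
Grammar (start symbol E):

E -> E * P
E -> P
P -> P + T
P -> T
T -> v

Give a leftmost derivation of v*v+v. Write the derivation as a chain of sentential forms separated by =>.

E => E*P   [E -> E * P]
E*P => P*P   [E -> P]
P*P => T*P   [P -> T]
T*P => v*P   [T -> v]
v*P => v*P+T   [P -> P + T]
v*P+T => v*T+T   [P -> T]
v*T+T => v*v+T   [T -> v]
v*v+T => v*v+v   [T -> v]

E => E*P => P*P => T*P => v*P => v*P+T => v*T+T => v*v+T => v*v+v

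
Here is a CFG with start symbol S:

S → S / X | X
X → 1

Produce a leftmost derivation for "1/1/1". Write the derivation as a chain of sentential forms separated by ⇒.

S ⇒ S/X ⇒ S/X/X ⇒ X/X/X ⇒ 1/X/X ⇒ 1/1/X ⇒ 1/1/1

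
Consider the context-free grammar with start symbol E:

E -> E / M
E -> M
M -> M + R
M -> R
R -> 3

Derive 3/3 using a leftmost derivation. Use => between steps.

E => E/M => M/M => R/M => 3/M => 3/R => 3/3

E => E/M   [E -> E / M]
E/M => M/M   [E -> M]
M/M => R/M   [M -> R]
R/M => 3/M   [R -> 3]
3/M => 3/R   [M -> R]
3/R => 3/3   [R -> 3]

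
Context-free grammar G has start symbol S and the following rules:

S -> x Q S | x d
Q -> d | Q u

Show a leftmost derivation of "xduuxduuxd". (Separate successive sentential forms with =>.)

S => xQS => xQuS => xQuuS => xduuS => xduuxQS => xduuxQuS => xduuxQuuS => xduuxduuS => xduuxduuxd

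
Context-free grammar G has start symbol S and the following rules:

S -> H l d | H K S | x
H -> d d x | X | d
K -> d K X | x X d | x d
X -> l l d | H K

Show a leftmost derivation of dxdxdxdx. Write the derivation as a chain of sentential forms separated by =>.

S => HKS   [S -> H K S]
HKS => XKS   [H -> X]
XKS => HKKS   [X -> H K]
HKKS => XKKS   [H -> X]
XKKS => HKKKS   [X -> H K]
HKKKS => dKKKS   [H -> d]
dKKKS => dxdKKS   [K -> x d]
dxdKKS => dxdxdKS   [K -> x d]
dxdxdKS => dxdxdxdS   [K -> x d]
dxdxdxdS => dxdxdxdx   [S -> x]

S => HKS => XKS => HKKS => XKKS => HKKKS => dKKKS => dxdKKS => dxdxdKS => dxdxdxdS => dxdxdxdx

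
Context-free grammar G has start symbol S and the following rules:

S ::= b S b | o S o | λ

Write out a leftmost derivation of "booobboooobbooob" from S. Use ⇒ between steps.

S ⇒ bSb   [S ::= b S b]
bSb ⇒ boSob   [S ::= o S o]
boSob ⇒ booSoob   [S ::= o S o]
booSoob ⇒ boooSooob   [S ::= o S o]
boooSooob ⇒ booobSbooob   [S ::= b S b]
booobSbooob ⇒ booobbSbbooob   [S ::= b S b]
booobbSbbooob ⇒ booobboSobbooob   [S ::= o S o]
booobboSobbooob ⇒ booobbooSoobbooob   [S ::= o S o]
booobbooSoobbooob ⇒ booobboooobbooob   [S ::= λ]

S ⇒ bSb ⇒ boSob ⇒ booSoob ⇒ boooSooob ⇒ booobSbooob ⇒ booobbSbbooob ⇒ booobboSobbooob ⇒ booobbooSoobbooob ⇒ booobboooobbooob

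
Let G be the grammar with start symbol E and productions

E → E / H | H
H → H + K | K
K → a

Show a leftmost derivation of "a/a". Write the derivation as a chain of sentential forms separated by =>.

E => E/H => H/H => K/H => a/H => a/K => a/a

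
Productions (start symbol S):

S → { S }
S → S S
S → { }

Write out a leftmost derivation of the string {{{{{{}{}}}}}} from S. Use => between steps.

S => {S} => {{S}} => {{{S}}} => {{{{S}}}} => {{{{{S}}}}} => {{{{{SS}}}}} => {{{{{{}S}}}}} => {{{{{{}{}}}}}}

S => {S}   [S → { S }]
{S} => {{S}}   [S → { S }]
{{S}} => {{{S}}}   [S → { S }]
{{{S}}} => {{{{S}}}}   [S → { S }]
{{{{S}}}} => {{{{{S}}}}}   [S → { S }]
{{{{{S}}}}} => {{{{{SS}}}}}   [S → S S]
{{{{{SS}}}}} => {{{{{{}S}}}}}   [S → { }]
{{{{{{}S}}}}} => {{{{{{}{}}}}}}   [S → { }]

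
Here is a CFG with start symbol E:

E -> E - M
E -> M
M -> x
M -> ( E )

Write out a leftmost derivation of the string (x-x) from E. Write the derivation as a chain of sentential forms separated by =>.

E => M => (E) => (E-M) => (M-M) => (x-M) => (x-x)

E => M   [E -> M]
M => (E)   [M -> ( E )]
(E) => (E-M)   [E -> E - M]
(E-M) => (M-M)   [E -> M]
(M-M) => (x-M)   [M -> x]
(x-M) => (x-x)   [M -> x]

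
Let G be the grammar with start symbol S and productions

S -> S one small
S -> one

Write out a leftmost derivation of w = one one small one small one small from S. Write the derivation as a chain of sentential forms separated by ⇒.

S ⇒ S one small   [S -> S one small]
S one small ⇒ S one small one small   [S -> S one small]
S one small one small ⇒ S one small one small one small   [S -> S one small]
S one small one small one small ⇒ one one small one small one small   [S -> one]

S ⇒ S one small ⇒ S one small one small ⇒ S one small one small one small ⇒ one one small one small one small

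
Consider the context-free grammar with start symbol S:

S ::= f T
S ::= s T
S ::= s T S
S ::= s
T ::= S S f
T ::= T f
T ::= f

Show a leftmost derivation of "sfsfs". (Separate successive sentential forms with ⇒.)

S ⇒ sTS   [S ::= s T S]
sTS ⇒ sfS   [T ::= f]
sfS ⇒ sfsTS   [S ::= s T S]
sfsTS ⇒ sfsfS   [T ::= f]
sfsfS ⇒ sfsfs   [S ::= s]

S⇒sTS⇒sfS⇒sfsTS⇒sfsfS⇒sfsfs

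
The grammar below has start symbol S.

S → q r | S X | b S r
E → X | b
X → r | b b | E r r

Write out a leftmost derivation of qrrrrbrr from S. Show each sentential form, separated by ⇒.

S ⇒ SX ⇒ SXX ⇒ qrXX ⇒ qrErrX ⇒ qrXrrX ⇒ qrrrrX ⇒ qrrrrErr ⇒ qrrrrbrr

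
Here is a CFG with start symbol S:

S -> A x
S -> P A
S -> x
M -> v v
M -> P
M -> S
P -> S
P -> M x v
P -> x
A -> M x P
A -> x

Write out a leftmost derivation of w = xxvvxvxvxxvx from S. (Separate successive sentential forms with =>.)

S => Ax => MxPx => PxPx => xxPx => xxMxvx => xxSxvx => xxPAxvx => xxMxvAxvx => xxPxvAxvx => xxMxvxvAxvx => xxvvxvxvAxvx => xxvvxvxvxxvx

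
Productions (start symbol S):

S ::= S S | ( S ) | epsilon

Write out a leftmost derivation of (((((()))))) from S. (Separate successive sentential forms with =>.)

S => SS => (S)S => ((S))S => (((S)))S => ((((S))))S => (((((S)))))S => ((((((S))))))S => (((((())))))S => (((((())))))

S => SS   [S ::= S S]
SS => (S)S   [S ::= ( S )]
(S)S => ((S))S   [S ::= ( S )]
((S))S => (((S)))S   [S ::= ( S )]
(((S)))S => ((((S))))S   [S ::= ( S )]
((((S))))S => (((((S)))))S   [S ::= ( S )]
(((((S)))))S => ((((((S))))))S   [S ::= ( S )]
((((((S))))))S => (((((())))))S   [S ::= epsilon]
(((((())))))S => (((((())))))   [S ::= epsilon]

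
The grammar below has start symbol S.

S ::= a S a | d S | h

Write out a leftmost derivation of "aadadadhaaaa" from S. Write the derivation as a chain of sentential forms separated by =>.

S => aSa => aaSaa => aadSaa => aadaSaaa => aadadSaaa => aadadaSaaaa => aadadadSaaaa => aadadadhaaaa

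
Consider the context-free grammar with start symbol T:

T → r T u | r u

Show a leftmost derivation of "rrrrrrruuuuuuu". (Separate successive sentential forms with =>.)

T => rTu   [T → r T u]
rTu => rrTuu   [T → r T u]
rrTuu => rrrTuuu   [T → r T u]
rrrTuuu => rrrrTuuuu   [T → r T u]
rrrrTuuuu => rrrrrTuuuuu   [T → r T u]
rrrrrTuuuuu => rrrrrrTuuuuuu   [T → r T u]
rrrrrrTuuuuuu => rrrrrrruuuuuuu   [T → r u]

T=>rTu=>rrTuu=>rrrTuuu=>rrrrTuuuu=>rrrrrTuuuuu=>rrrrrrTuuuuuu=>rrrrrrruuuuuuu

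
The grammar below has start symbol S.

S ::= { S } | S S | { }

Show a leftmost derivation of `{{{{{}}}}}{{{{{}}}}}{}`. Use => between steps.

S => SS => SSS => {S}SS => {{S}}SS => {{{S}}}SS => {{{{S}}}}SS => {{{{{}}}}}SS => {{{{{}}}}}{S}S => {{{{{}}}}}{{S}}S => {{{{{}}}}}{{{S}}}S => {{{{{}}}}}{{{{S}}}}S => {{{{{}}}}}{{{{{}}}}}S => {{{{{}}}}}{{{{{}}}}}{}

S => SS   [S ::= S S]
SS => SSS   [S ::= S S]
SSS => {S}SS   [S ::= { S }]
{S}SS => {{S}}SS   [S ::= { S }]
{{S}}SS => {{{S}}}SS   [S ::= { S }]
{{{S}}}SS => {{{{S}}}}SS   [S ::= { S }]
{{{{S}}}}SS => {{{{{}}}}}SS   [S ::= { }]
{{{{{}}}}}SS => {{{{{}}}}}{S}S   [S ::= { S }]
{{{{{}}}}}{S}S => {{{{{}}}}}{{S}}S   [S ::= { S }]
{{{{{}}}}}{{S}}S => {{{{{}}}}}{{{S}}}S   [S ::= { S }]
{{{{{}}}}}{{{S}}}S => {{{{{}}}}}{{{{S}}}}S   [S ::= { S }]
{{{{{}}}}}{{{{S}}}}S => {{{{{}}}}}{{{{{}}}}}S   [S ::= { }]
{{{{{}}}}}{{{{{}}}}}S => {{{{{}}}}}{{{{{}}}}}{}   [S ::= { }]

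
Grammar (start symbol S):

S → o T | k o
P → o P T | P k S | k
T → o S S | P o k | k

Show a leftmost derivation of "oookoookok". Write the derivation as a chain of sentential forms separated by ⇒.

S ⇒ oT   [S → o T]
oT ⇒ ooSS   [T → o S S]
ooSS ⇒ oooTS   [S → o T]
oooTS ⇒ oookS   [T → k]
oookS ⇒ oookoT   [S → o T]
oookoT ⇒ oookooSS   [T → o S S]
oookooSS ⇒ oookoooTS   [S → o T]
oookoooTS ⇒ oookoookS   [T → k]
oookoookS ⇒ oookoookoT   [S → o T]
oookoookoT ⇒ oookoookok   [T → k]

S⇒oT⇒ooSS⇒oooTS⇒oookS⇒oookoT⇒oookooSS⇒oookoooTS⇒oookoookS⇒oookoookoT⇒oookoookok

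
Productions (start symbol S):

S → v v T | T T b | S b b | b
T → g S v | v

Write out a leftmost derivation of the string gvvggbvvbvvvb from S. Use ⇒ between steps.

S⇒TTb⇒gSvTb⇒gvvTvTb⇒gvvgSvvTb⇒gvvgTTbvvTb⇒gvvggSvTbvvTb⇒gvvggbvTbvvTb⇒gvvggbvvbvvTb⇒gvvggbvvbvvvb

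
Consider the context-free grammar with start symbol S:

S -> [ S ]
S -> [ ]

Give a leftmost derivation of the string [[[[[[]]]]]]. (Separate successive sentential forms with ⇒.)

S ⇒ [S] ⇒ [[S]] ⇒ [[[S]]] ⇒ [[[[S]]]] ⇒ [[[[[S]]]]] ⇒ [[[[[[]]]]]]

S ⇒ [S]   [S -> [ S ]]
[S] ⇒ [[S]]   [S -> [ S ]]
[[S]] ⇒ [[[S]]]   [S -> [ S ]]
[[[S]]] ⇒ [[[[S]]]]   [S -> [ S ]]
[[[[S]]]] ⇒ [[[[[S]]]]]   [S -> [ S ]]
[[[[[S]]]]] ⇒ [[[[[[]]]]]]   [S -> [ ]]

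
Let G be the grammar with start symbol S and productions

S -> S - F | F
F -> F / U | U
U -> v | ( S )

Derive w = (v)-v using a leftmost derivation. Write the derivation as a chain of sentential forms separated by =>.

S => S-F => F-F => U-F => (S)-F => (F)-F => (U)-F => (v)-F => (v)-U => (v)-v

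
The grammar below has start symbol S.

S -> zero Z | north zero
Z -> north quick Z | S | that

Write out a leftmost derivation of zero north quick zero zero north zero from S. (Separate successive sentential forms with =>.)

S => zero Z   [S -> zero Z]
zero Z => zero north quick Z   [Z -> north quick Z]
zero north quick Z => zero north quick S   [Z -> S]
zero north quick S => zero north quick zero Z   [S -> zero Z]
zero north quick zero Z => zero north quick zero S   [Z -> S]
zero north quick zero S => zero north quick zero zero Z   [S -> zero Z]
zero north quick zero zero Z => zero north quick zero zero S   [Z -> S]
zero north quick zero zero S => zero north quick zero zero north zero   [S -> north zero]

S => zero Z => zero north quick Z => zero north quick S => zero north quick zero Z => zero north quick zero S => zero north quick zero zero Z => zero north quick zero zero S => zero north quick zero zero north zero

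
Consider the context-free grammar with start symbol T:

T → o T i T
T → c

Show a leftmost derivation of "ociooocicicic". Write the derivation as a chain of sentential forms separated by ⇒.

T ⇒ oTiT ⇒ ociT ⇒ ocioTiT ⇒ ociooTiTiT ⇒ ocioooTiTiTiT ⇒ ociooociTiTiT ⇒ ociooociciTiT ⇒ ociooociciciT ⇒ ociooocicicic

T ⇒ oTiT   [T → o T i T]
oTiT ⇒ ociT   [T → c]
ociT ⇒ ocioTiT   [T → o T i T]
ocioTiT ⇒ ociooTiTiT   [T → o T i T]
ociooTiTiT ⇒ ocioooTiTiTiT   [T → o T i T]
ocioooTiTiTiT ⇒ ociooociTiTiT   [T → c]
ociooociTiTiT ⇒ ociooociciTiT   [T → c]
ociooociciTiT ⇒ ociooociciciT   [T → c]
ociooociciciT ⇒ ociooocicicic   [T → c]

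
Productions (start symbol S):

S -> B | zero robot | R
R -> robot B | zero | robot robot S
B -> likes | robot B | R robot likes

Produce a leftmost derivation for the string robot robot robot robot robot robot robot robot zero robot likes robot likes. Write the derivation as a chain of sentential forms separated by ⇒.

S ⇒ R ⇒ robot B ⇒ robot robot B ⇒ robot robot robot B ⇒ robot robot robot R robot likes ⇒ robot robot robot robot robot S robot likes ⇒ robot robot robot robot robot R robot likes ⇒ robot robot robot robot robot robot B robot likes ⇒ robot robot robot robot robot robot R robot likes robot likes ⇒ robot robot robot robot robot robot robot robot S robot likes robot likes ⇒ robot robot robot robot robot robot robot robot R robot likes robot likes ⇒ robot robot robot robot robot robot robot robot zero robot likes robot likes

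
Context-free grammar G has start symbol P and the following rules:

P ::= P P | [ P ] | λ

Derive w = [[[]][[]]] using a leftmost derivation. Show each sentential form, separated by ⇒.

P ⇒ [P]   [P ::= [ P ]]
[P] ⇒ [PP]   [P ::= P P]
[PP] ⇒ [[P]P]   [P ::= [ P ]]
[[P]P] ⇒ [[[P]]P]   [P ::= [ P ]]
[[[P]]P] ⇒ [[[]]P]   [P ::= λ]
[[[]]P] ⇒ [[[]]PP]   [P ::= P P]
[[[]]PP] ⇒ [[[]][P]P]   [P ::= [ P ]]
[[[]][P]P] ⇒ [[[]][[P]]P]   [P ::= [ P ]]
[[[]][[P]]P] ⇒ [[[]][[]]P]   [P ::= λ]
[[[]][[]]P] ⇒ [[[]][[]]]   [P ::= λ]

P⇒[P]⇒[PP]⇒[[P]P]⇒[[[P]]P]⇒[[[]]P]⇒[[[]]PP]⇒[[[]][P]P]⇒[[[]][[P]]P]⇒[[[]][[]]P]⇒[[[]][[]]]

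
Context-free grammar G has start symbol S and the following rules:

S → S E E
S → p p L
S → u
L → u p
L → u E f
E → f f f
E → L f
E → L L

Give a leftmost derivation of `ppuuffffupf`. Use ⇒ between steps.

S ⇒ ppL   [S → p p L]
ppL ⇒ ppuEf   [L → u E f]
ppuEf ⇒ ppuLLf   [E → L L]
ppuLLf ⇒ ppuuEfLf   [L → u E f]
ppuuEfLf ⇒ ppuuffffLf   [E → f f f]
ppuuffffLf ⇒ ppuuffffupf   [L → u p]

S ⇒ ppL ⇒ ppuEf ⇒ ppuLLf ⇒ ppuuEfLf ⇒ ppuuffffLf ⇒ ppuuffffupf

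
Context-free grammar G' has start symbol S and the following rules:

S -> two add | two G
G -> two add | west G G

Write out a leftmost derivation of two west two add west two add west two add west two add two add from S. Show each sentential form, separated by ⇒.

S ⇒ two G ⇒ two west G G ⇒ two west two add G ⇒ two west two add west G G ⇒ two west two add west two add G ⇒ two west two add west two add west G G ⇒ two west two add west two add west two add G ⇒ two west two add west two add west two add west G G ⇒ two west two add west two add west two add west two add G ⇒ two west two add west two add west two add west two add two add

S ⇒ two G   [S -> two G]
two G ⇒ two west G G   [G -> west G G]
two west G G ⇒ two west two add G   [G -> two add]
two west two add G ⇒ two west two add west G G   [G -> west G G]
two west two add west G G ⇒ two west two add west two add G   [G -> two add]
two west two add west two add G ⇒ two west two add west two add west G G   [G -> west G G]
two west two add west two add west G G ⇒ two west two add west two add west two add G   [G -> two add]
two west two add west two add west two add G ⇒ two west two add west two add west two add west G G   [G -> west G G]
two west two add west two add west two add west G G ⇒ two west two add west two add west two add west two add G   [G -> two add]
two west two add west two add west two add west two add G ⇒ two west two add west two add west two add west two add two add   [G -> two add]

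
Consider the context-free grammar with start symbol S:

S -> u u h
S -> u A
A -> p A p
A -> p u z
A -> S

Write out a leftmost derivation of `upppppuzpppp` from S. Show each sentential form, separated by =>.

S => uA   [S -> u A]
uA => upAp   [A -> p A p]
upAp => uppApp   [A -> p A p]
uppApp => upppAppp   [A -> p A p]
upppAppp => uppppApppp   [A -> p A p]
uppppApppp => upppppuzpppp   [A -> p u z]

S=>uA=>upAp=>uppApp=>upppAppp=>uppppApppp=>upppppuzpppp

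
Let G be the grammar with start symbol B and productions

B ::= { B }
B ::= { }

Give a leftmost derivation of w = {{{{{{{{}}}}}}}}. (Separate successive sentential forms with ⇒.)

B ⇒ {B}   [B ::= { B }]
{B} ⇒ {{B}}   [B ::= { B }]
{{B}} ⇒ {{{B}}}   [B ::= { B }]
{{{B}}} ⇒ {{{{B}}}}   [B ::= { B }]
{{{{B}}}} ⇒ {{{{{B}}}}}   [B ::= { B }]
{{{{{B}}}}} ⇒ {{{{{{B}}}}}}   [B ::= { B }]
{{{{{{B}}}}}} ⇒ {{{{{{{B}}}}}}}   [B ::= { B }]
{{{{{{{B}}}}}}} ⇒ {{{{{{{{}}}}}}}}   [B ::= { }]

B ⇒ {B} ⇒ {{B}} ⇒ {{{B}}} ⇒ {{{{B}}}} ⇒ {{{{{B}}}}} ⇒ {{{{{{B}}}}}} ⇒ {{{{{{{B}}}}}}} ⇒ {{{{{{{{}}}}}}}}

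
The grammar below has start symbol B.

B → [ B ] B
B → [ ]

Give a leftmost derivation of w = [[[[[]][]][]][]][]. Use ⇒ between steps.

B ⇒ [B]B   [B → [ B ] B]
[B]B ⇒ [[B]B]B   [B → [ B ] B]
[[B]B]B ⇒ [[[B]B]B]B   [B → [ B ] B]
[[[B]B]B]B ⇒ [[[[B]B]B]B]B   [B → [ B ] B]
[[[[B]B]B]B]B ⇒ [[[[[]]B]B]B]B   [B → [ ]]
[[[[[]]B]B]B]B ⇒ [[[[[]][]]B]B]B   [B → [ ]]
[[[[[]][]]B]B]B ⇒ [[[[[]][]][]]B]B   [B → [ ]]
[[[[[]][]][]]B]B ⇒ [[[[[]][]][]][]]B   [B → [ ]]
[[[[[]][]][]][]]B ⇒ [[[[[]][]][]][]][]   [B → [ ]]

B ⇒ [B]B ⇒ [[B]B]B ⇒ [[[B]B]B]B ⇒ [[[[B]B]B]B]B ⇒ [[[[[]]B]B]B]B ⇒ [[[[[]][]]B]B]B ⇒ [[[[[]][]][]]B]B ⇒ [[[[[]][]][]][]]B ⇒ [[[[[]][]][]][]][]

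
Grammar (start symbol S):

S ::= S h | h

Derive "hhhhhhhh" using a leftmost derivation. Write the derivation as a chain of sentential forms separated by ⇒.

S ⇒ Sh ⇒ Shh ⇒ Shhh ⇒ Shhhh ⇒ Shhhhh ⇒ Shhhhhh ⇒ Shhhhhhh ⇒ hhhhhhhh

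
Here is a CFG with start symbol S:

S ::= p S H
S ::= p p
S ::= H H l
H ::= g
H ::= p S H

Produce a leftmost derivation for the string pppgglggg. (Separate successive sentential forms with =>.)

S=>pSH=>ppSHH=>pppSHHH=>pppHHlHHH=>pppgHlHHH=>pppgglHHH=>pppgglgHH=>pppgglggH=>pppgglggg

S => pSH   [S ::= p S H]
pSH => ppSHH   [S ::= p S H]
ppSHH => pppSHHH   [S ::= p S H]
pppSHHH => pppHHlHHH   [S ::= H H l]
pppHHlHHH => pppgHlHHH   [H ::= g]
pppgHlHHH => pppgglHHH   [H ::= g]
pppgglHHH => pppgglgHH   [H ::= g]
pppgglgHH => pppgglggH   [H ::= g]
pppgglggH => pppgglggg   [H ::= g]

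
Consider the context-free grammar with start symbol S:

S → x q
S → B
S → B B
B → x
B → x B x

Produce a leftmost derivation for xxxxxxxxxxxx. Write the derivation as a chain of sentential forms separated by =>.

S=>BB=>xB=>xxBx=>xxxBxx=>xxxxBxxx=>xxxxxBxxxx=>xxxxxxBxxxxx=>xxxxxxxxxxxx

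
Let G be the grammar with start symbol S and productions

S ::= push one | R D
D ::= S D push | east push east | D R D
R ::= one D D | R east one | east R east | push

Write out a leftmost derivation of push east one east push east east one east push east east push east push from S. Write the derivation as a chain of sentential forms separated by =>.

S => R D   [S ::= R D]
R D => R east one D   [R ::= R east one]
R east one D => push east one D   [R ::= push]
push east one D => push east one S D push   [D ::= S D push]
push east one S D push => push east one R D D push   [S ::= R D]
push east one R D D push => push east one R east one D D push   [R ::= R east one]
push east one R east one D D push => push east one east R east east one D D push   [R ::= east R east]
push east one east R east east one D D push => push east one east push east east one D D push   [R ::= push]
push east one east push east east one D D push => push east one east push east east one east push east D push   [D ::= east push east]
push east one east push east east one east push east D push => push east one east push east east one east push east east push east push   [D ::= east push east]

S => R D => R east one D => push east one D => push east one S D push => push east one R D D push => push east one R east one D D push => push east one east R east east one D D push => push east one east push east east one D D push => push east one east push east east one east push east D push => push east one east push east east one east push east east push east push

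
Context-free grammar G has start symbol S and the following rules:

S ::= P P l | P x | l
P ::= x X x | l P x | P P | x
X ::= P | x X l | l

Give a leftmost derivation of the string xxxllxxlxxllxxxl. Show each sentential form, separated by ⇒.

S ⇒ PPl   [S ::= P P l]
PPl ⇒ xXxPl   [P ::= x X x]
xXxPl ⇒ xPxPl   [X ::= P]
xPxPl ⇒ xPPxPl   [P ::= P P]
xPPxPl ⇒ xxXxPxPl   [P ::= x X x]
xxXxPxPl ⇒ xxxXlxPxPl   [X ::= x X l]
xxxXlxPxPl ⇒ xxxllxPxPl   [X ::= l]
xxxllxPxPl ⇒ xxxllxxXxxPl   [P ::= x X x]
xxxllxxXxxPl ⇒ xxxllxxlxxPl   [X ::= l]
xxxllxxlxxPl ⇒ xxxllxxlxxlPxl   [P ::= l P x]
xxxllxxlxxlPxl ⇒ xxxllxxlxxllPxxl   [P ::= l P x]
xxxllxxlxxllPxxl ⇒ xxxllxxlxxllxxxl   [P ::= x]

S ⇒ PPl ⇒ xXxPl ⇒ xPxPl ⇒ xPPxPl ⇒ xxXxPxPl ⇒ xxxXlxPxPl ⇒ xxxllxPxPl ⇒ xxxllxxXxxPl ⇒ xxxllxxlxxPl ⇒ xxxllxxlxxlPxl ⇒ xxxllxxlxxllPxxl ⇒ xxxllxxlxxllxxxl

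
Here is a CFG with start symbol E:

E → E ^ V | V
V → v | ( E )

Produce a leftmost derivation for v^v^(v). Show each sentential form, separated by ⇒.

E ⇒ E^V ⇒ E^V^V ⇒ V^V^V ⇒ v^V^V ⇒ v^v^V ⇒ v^v^(E) ⇒ v^v^(V) ⇒ v^v^(v)

E ⇒ E^V   [E → E ^ V]
E^V ⇒ E^V^V   [E → E ^ V]
E^V^V ⇒ V^V^V   [E → V]
V^V^V ⇒ v^V^V   [V → v]
v^V^V ⇒ v^v^V   [V → v]
v^v^V ⇒ v^v^(E)   [V → ( E )]
v^v^(E) ⇒ v^v^(V)   [E → V]
v^v^(V) ⇒ v^v^(v)   [V → v]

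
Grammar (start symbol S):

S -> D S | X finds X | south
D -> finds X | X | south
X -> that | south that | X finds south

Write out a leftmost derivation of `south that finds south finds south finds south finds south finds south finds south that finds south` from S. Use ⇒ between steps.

S ⇒ X finds X ⇒ X finds south finds X ⇒ X finds south finds south finds X ⇒ X finds south finds south finds south finds X ⇒ X finds south finds south finds south finds south finds X ⇒ X finds south finds south finds south finds south finds south finds X ⇒ south that finds south finds south finds south finds south finds south finds X ⇒ south that finds south finds south finds south finds south finds south finds X finds south ⇒ south that finds south finds south finds south finds south finds south finds south that finds south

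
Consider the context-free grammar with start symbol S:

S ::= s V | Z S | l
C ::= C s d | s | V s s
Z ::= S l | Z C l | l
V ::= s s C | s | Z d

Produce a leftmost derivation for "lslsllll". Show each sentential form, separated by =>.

S => ZS => SlS => ZSlS => ZClSlS => ZClClSlS => lClClSlS => lslClSlS => lslslSlS => lslslllS => lslsllll

S => ZS   [S ::= Z S]
ZS => SlS   [Z ::= S l]
SlS => ZSlS   [S ::= Z S]
ZSlS => ZClSlS   [Z ::= Z C l]
ZClSlS => ZClClSlS   [Z ::= Z C l]
ZClClSlS => lClClSlS   [Z ::= l]
lClClSlS => lslClSlS   [C ::= s]
lslClSlS => lslslSlS   [C ::= s]
lslslSlS => lslslllS   [S ::= l]
lslslllS => lslsllll   [S ::= l]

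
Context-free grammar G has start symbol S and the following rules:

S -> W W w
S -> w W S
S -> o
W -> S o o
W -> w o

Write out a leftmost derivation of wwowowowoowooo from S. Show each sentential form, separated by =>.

S=>wWS=>wSooS=>wWWwooS=>wwoWwooS=>wwoSoowooS=>wwoWWwoowooS=>wwowoWwoowooS=>wwowowowoowooS=>wwowowowoowooo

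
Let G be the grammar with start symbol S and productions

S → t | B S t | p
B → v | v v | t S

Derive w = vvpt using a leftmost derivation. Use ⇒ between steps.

S ⇒ BSt ⇒ vvSt ⇒ vvpt

S ⇒ BSt   [S → B S t]
BSt ⇒ vvSt   [B → v v]
vvSt ⇒ vvpt   [S → p]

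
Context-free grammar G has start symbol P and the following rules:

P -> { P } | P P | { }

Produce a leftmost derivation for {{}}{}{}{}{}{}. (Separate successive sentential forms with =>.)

P => PP => PPP => PPPP => PPPPP => PPPPPP => {P}PPPPP => {{}}PPPPP => {{}}{}PPPP => {{}}{}{}PPP => {{}}{}{}{}PP => {{}}{}{}{}{}P => {{}}{}{}{}{}{}

P => PP   [P -> P P]
PP => PPP   [P -> P P]
PPP => PPPP   [P -> P P]
PPPP => PPPPP   [P -> P P]
PPPPP => PPPPPP   [P -> P P]
PPPPPP => {P}PPPPP   [P -> { P }]
{P}PPPPP => {{}}PPPPP   [P -> { }]
{{}}PPPPP => {{}}{}PPPP   [P -> { }]
{{}}{}PPPP => {{}}{}{}PPP   [P -> { }]
{{}}{}{}PPP => {{}}{}{}{}PP   [P -> { }]
{{}}{}{}{}PP => {{}}{}{}{}{}P   [P -> { }]
{{}}{}{}{}{}P => {{}}{}{}{}{}{}   [P -> { }]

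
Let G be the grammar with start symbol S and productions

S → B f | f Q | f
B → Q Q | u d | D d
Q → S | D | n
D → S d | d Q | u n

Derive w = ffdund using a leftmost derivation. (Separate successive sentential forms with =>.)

S => fQ => fD => fSd => ffQd => ffDd => ffdQd => ffdDd => ffdund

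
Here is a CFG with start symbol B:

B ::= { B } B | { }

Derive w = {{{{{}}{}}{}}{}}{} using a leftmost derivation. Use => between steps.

B => {B}B => {{B}B}B => {{{B}B}B}B => {{{{B}B}B}B}B => {{{{{}}B}B}B}B => {{{{{}}{}}B}B}B => {{{{{}}{}}{}}B}B => {{{{{}}{}}{}}{}}B => {{{{{}}{}}{}}{}}{}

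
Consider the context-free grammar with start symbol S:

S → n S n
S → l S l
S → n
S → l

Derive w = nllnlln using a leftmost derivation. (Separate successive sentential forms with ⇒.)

S ⇒ nSn   [S → n S n]
nSn ⇒ nlSln   [S → l S l]
nlSln ⇒ nllSlln   [S → l S l]
nllSlln ⇒ nllnlln   [S → n]

S ⇒ nSn ⇒ nlSln ⇒ nllSlln ⇒ nllnlln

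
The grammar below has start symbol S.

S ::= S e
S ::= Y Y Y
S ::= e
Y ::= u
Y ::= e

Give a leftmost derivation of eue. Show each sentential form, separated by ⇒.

S ⇒ YYY ⇒ eYY ⇒ euY ⇒ eue

S ⇒ YYY   [S ::= Y Y Y]
YYY ⇒ eYY   [Y ::= e]
eYY ⇒ euY   [Y ::= u]
euY ⇒ eue   [Y ::= e]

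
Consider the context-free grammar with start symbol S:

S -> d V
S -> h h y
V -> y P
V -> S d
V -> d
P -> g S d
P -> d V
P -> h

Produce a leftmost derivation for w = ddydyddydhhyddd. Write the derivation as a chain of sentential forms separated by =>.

S=>dV=>dSd=>ddVd=>ddyPd=>ddydVd=>ddydyPd=>ddydydVd=>ddydydSdd=>ddydyddVdd=>ddydyddyPdd=>ddydyddydVdd=>ddydyddydSddd=>ddydyddydhhyddd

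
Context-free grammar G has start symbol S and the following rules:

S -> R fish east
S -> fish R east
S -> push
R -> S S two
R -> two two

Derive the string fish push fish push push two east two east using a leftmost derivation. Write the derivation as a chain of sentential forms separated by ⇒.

S ⇒ fish R east ⇒ fish S S two east ⇒ fish push S two east ⇒ fish push fish R east two east ⇒ fish push fish S S two east two east ⇒ fish push fish push S two east two east ⇒ fish push fish push push two east two east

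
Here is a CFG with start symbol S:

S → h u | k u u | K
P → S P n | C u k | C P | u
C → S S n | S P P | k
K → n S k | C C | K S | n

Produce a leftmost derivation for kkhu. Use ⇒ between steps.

S ⇒ K   [S → K]
K ⇒ KS   [K → K S]
KS ⇒ CCS   [K → C C]
CCS ⇒ kCS   [C → k]
kCS ⇒ kkS   [C → k]
kkS ⇒ kkhu   [S → h u]

S⇒K⇒KS⇒CCS⇒kCS⇒kkS⇒kkhu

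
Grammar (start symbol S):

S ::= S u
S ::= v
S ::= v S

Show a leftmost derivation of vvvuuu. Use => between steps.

S => vS => vvS => vvSu => vvSuu => vvSuuu => vvvuuu

S => vS   [S ::= v S]
vS => vvS   [S ::= v S]
vvS => vvSu   [S ::= S u]
vvSu => vvSuu   [S ::= S u]
vvSuu => vvSuuu   [S ::= S u]
vvSuuu => vvvuuu   [S ::= v]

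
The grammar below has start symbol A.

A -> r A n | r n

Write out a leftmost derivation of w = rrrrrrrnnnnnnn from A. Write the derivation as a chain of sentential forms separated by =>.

A => rAn => rrAnn => rrrAnnn => rrrrAnnnn => rrrrrAnnnnn => rrrrrrAnnnnnn => rrrrrrrnnnnnnn

A => rAn   [A -> r A n]
rAn => rrAnn   [A -> r A n]
rrAnn => rrrAnnn   [A -> r A n]
rrrAnnn => rrrrAnnnn   [A -> r A n]
rrrrAnnnn => rrrrrAnnnnn   [A -> r A n]
rrrrrAnnnnn => rrrrrrAnnnnnn   [A -> r A n]
rrrrrrAnnnnnn => rrrrrrrnnnnnnn   [A -> r n]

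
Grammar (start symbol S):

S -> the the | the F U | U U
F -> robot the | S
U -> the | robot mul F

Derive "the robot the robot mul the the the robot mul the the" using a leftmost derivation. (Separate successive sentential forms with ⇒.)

S ⇒ the F U ⇒ the robot the U ⇒ the robot the robot mul F ⇒ the robot the robot mul S ⇒ the robot the robot mul the F U ⇒ the robot the robot mul the S U ⇒ the robot the robot mul the the the U ⇒ the robot the robot mul the the the robot mul F ⇒ the robot the robot mul the the the robot mul S ⇒ the robot the robot mul the the the robot mul the the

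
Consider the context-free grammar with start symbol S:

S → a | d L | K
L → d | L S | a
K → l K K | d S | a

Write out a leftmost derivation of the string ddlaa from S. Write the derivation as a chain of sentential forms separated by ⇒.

S ⇒ K   [S → K]
K ⇒ dS   [K → d S]
dS ⇒ dK   [S → K]
dK ⇒ ddS   [K → d S]
ddS ⇒ ddK   [S → K]
ddK ⇒ ddlKK   [K → l K K]
ddlKK ⇒ ddlaK   [K → a]
ddlaK ⇒ ddlaa   [K → a]

S ⇒ K ⇒ dS ⇒ dK ⇒ ddS ⇒ ddK ⇒ ddlKK ⇒ ddlaK ⇒ ddlaa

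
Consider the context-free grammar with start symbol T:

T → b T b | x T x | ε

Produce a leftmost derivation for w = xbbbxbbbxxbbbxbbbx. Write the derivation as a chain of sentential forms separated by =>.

T => xTx => xbTbx => xbbTbbx => xbbbTbbbx => xbbbxTxbbbx => xbbbxbTbxbbbx => xbbbxbbTbbxbbbx => xbbbxbbbTbbbxbbbx => xbbbxbbbxTxbbbxbbbx => xbbbxbbbxxbbbxbbbx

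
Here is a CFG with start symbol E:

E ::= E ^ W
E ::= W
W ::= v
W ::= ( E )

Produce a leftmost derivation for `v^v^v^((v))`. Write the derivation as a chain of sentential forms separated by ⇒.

E ⇒ E^W   [E ::= E ^ W]
E^W ⇒ E^W^W   [E ::= E ^ W]
E^W^W ⇒ E^W^W^W   [E ::= E ^ W]
E^W^W^W ⇒ W^W^W^W   [E ::= W]
W^W^W^W ⇒ v^W^W^W   [W ::= v]
v^W^W^W ⇒ v^v^W^W   [W ::= v]
v^v^W^W ⇒ v^v^v^W   [W ::= v]
v^v^v^W ⇒ v^v^v^(E)   [W ::= ( E )]
v^v^v^(E) ⇒ v^v^v^(W)   [E ::= W]
v^v^v^(W) ⇒ v^v^v^((E))   [W ::= ( E )]
v^v^v^((E)) ⇒ v^v^v^((W))   [E ::= W]
v^v^v^((W)) ⇒ v^v^v^((v))   [W ::= v]

E⇒E^W⇒E^W^W⇒E^W^W^W⇒W^W^W^W⇒v^W^W^W⇒v^v^W^W⇒v^v^v^W⇒v^v^v^(E)⇒v^v^v^(W)⇒v^v^v^((E))⇒v^v^v^((W))⇒v^v^v^((v))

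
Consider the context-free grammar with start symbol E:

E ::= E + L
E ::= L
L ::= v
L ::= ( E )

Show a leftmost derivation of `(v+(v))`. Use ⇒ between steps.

E ⇒ L   [E ::= L]
L ⇒ (E)   [L ::= ( E )]
(E) ⇒ (E+L)   [E ::= E + L]
(E+L) ⇒ (L+L)   [E ::= L]
(L+L) ⇒ (v+L)   [L ::= v]
(v+L) ⇒ (v+(E))   [L ::= ( E )]
(v+(E)) ⇒ (v+(L))   [E ::= L]
(v+(L)) ⇒ (v+(v))   [L ::= v]

E⇒L⇒(E)⇒(E+L)⇒(L+L)⇒(v+L)⇒(v+(E))⇒(v+(L))⇒(v+(v))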